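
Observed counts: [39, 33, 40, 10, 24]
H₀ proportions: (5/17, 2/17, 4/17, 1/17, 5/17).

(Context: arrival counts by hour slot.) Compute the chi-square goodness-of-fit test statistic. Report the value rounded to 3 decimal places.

test statistic = 24.454

n = 146; E_i = n·p_i = [42.94, 17.18, 34.35, 8.59, 42.94]
χ² = (39−42.94)²/42.94 + (33−17.18)²/17.18 + (40−34.35)²/34.35 + (10−8.59)²/8.59 + (24−42.94)²/42.94 = 24.4541
df = 4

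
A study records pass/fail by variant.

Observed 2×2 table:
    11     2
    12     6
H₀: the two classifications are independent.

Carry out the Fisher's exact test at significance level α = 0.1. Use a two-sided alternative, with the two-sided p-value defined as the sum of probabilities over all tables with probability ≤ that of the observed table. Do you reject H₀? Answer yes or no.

reject H₀: no

Margins: r₁=13, r₂=18, c₁=23, c₂=8, n=31
p_obs = C(13,11)·C(18,12)/C(31,23); sum pmf over tables with pmf ≤ p_obs
p-value (two-sided) = 0.41203
At α=0.1: p ≥ α → fail to reject H₀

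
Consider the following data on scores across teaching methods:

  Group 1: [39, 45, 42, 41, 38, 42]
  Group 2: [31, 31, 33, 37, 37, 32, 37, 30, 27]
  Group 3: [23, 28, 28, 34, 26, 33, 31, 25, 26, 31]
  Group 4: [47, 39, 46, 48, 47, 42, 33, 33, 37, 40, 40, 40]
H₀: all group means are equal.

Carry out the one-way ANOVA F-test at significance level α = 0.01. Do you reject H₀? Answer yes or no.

reject H₀: yes

Group means [41.17, 32.78, 28.50, 41.00], grand mean 35.649
SSB = Σnᵢ(x̄ᵢ−x̄)² = 1111.544; SSW = ΣΣ(x−x̄ᵢ)² = 548.889
MSB = 1111.544/3 = 370.5145; MSW = 548.889/33 = 16.6330
F = MSB/MSW = 22.2759
df = (3, 33)
p-value (upper-tail) = 0.00000
At α=0.01: p < α → reject H₀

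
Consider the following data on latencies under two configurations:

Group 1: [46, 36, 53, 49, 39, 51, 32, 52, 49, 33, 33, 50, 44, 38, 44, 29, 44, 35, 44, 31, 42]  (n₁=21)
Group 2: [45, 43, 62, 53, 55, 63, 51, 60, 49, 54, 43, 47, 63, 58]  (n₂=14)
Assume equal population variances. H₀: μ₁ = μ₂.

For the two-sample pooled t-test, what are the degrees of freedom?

degrees of freedom = 33

df = n₁ + n₂ − 2 = 21 + 14 − 2 = 33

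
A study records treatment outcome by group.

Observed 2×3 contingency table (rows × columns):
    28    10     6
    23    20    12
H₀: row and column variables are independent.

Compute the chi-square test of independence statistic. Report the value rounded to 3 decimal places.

Row totals [44, 55], col totals [51, 30, 18], n=99
χ² = (28−22.67)²/22.67 + (10−13.33)²/13.33 + (6−8.00)²/8.00 + (23−28.33)²/28.33 + (20−16.67)²/16.67 + (12−10.00)²/10.00 = 4.6588
df = 2

test statistic = 4.659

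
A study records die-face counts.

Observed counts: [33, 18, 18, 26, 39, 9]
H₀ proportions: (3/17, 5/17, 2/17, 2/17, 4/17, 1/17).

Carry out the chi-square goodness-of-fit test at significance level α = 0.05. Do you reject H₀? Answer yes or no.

n = 143; E_i = n·p_i = [25.24, 42.06, 16.82, 16.82, 33.65, 8.41]
χ² = (33−25.24)²/25.24 + (18−42.06)²/42.06 + (18−16.82)²/16.82 + (26−16.82)²/16.82 + (39−33.65)²/33.65 + (9−8.41)²/8.41 = 22.1318
df = 5
p-value (upper-tail) = 0.00049
At α=0.05: p < α → reject H₀

reject H₀: yes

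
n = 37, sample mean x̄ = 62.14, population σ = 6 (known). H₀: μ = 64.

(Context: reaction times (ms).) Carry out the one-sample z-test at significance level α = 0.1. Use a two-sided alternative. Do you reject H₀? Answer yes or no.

SE = σ/√n = 6/√37 = 0.9864
z = (x̄−μ₀)/SE = (62.14−64)/0.9864 = -1.8857
p-value (two-sided) = 0.05934
At α=0.1: p < α → reject H₀

reject H₀: yes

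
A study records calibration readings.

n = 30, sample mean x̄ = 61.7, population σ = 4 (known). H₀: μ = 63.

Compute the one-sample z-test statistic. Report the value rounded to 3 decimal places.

test statistic = -1.780

SE = σ/√n = 4/√30 = 0.7303
z = (x̄−μ₀)/SE = (61.7−63)/0.7303 = -1.7801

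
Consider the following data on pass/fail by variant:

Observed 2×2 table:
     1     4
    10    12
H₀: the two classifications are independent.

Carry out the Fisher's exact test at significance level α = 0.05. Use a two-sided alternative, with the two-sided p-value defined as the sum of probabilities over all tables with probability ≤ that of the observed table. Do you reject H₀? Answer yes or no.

reject H₀: no

Margins: r₁=5, r₂=22, c₁=11, c₂=16, n=27
p_obs = C(5,1)·C(22,10)/C(27,11); sum pmf over tables with pmf ≤ p_obs
p-value (two-sided) = 0.61848
At α=0.05: p ≥ α → fail to reject H₀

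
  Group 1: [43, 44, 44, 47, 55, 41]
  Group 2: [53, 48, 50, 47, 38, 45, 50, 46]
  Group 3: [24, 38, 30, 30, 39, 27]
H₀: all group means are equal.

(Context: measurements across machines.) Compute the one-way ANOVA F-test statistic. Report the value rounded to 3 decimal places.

Group means [45.67, 47.12, 31.33], grand mean 41.950
SSB = Σnᵢ(x̄ᵢ−x̄)² = 973.408; SSW = ΣΣ(x−x̄ᵢ)² = 443.542
MSB = 973.408/2 = 486.7042; MSW = 443.542/17 = 26.0907
F = MSB/MSW = 18.6543
df = (2, 17)

test statistic = 18.654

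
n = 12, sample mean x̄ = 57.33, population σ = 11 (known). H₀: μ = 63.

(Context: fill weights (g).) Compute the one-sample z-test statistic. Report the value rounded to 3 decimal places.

test statistic = -1.786

SE = σ/√n = 11/√12 = 3.1754
z = (x̄−μ₀)/SE = (57.33−63)/3.1754 = -1.7856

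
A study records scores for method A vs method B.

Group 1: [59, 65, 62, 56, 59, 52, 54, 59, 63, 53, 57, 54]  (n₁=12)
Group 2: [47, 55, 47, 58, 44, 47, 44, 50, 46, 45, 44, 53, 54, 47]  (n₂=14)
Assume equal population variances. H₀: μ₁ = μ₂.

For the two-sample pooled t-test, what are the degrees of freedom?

df = n₁ + n₂ − 2 = 12 + 14 − 2 = 24

degrees of freedom = 24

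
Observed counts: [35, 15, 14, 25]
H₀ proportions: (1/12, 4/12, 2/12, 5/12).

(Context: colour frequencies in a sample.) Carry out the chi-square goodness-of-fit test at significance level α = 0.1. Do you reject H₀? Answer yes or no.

n = 89; E_i = n·p_i = [7.42, 29.67, 14.83, 37.08]
χ² = (35−7.42)²/7.42 + (15−29.67)²/29.67 + (14−14.83)²/14.83 + (25−37.08)²/37.08 = 113.8202
df = 3
p-value (upper-tail) = 0.00000
At α=0.1: p < α → reject H₀

reject H₀: yes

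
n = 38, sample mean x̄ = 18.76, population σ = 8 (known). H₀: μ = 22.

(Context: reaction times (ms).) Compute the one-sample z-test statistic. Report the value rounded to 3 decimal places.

test statistic = -2.497

SE = σ/√n = 8/√38 = 1.2978
z = (x̄−μ₀)/SE = (18.76−22)/1.2978 = -2.4966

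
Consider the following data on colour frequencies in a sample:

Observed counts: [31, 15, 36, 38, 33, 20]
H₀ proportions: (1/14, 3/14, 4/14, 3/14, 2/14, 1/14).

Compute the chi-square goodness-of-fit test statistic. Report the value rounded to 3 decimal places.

test statistic = 52.443

n = 173; E_i = n·p_i = [12.36, 37.07, 49.43, 37.07, 24.71, 12.36]
χ² = (31−12.36)²/12.36 + (15−37.07)²/37.07 + (36−49.43)²/49.43 + (38−37.07)²/37.07 + (33−24.71)²/24.71 + (20−12.36)²/12.36 = 52.4432
df = 5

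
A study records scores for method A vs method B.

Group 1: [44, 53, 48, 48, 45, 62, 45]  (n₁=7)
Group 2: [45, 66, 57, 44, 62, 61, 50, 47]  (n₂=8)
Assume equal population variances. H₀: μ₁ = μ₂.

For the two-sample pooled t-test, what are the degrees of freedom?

degrees of freedom = 13

df = n₁ + n₂ − 2 = 7 + 8 − 2 = 13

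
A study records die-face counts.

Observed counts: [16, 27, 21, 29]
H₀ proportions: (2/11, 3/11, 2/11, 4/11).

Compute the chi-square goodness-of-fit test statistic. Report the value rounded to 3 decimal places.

n = 93; E_i = n·p_i = [16.91, 25.36, 16.91, 33.82]
χ² = (16−16.91)²/16.91 + (27−25.36)²/25.36 + (21−16.91)²/16.91 + (29−33.82)²/33.82 = 1.8306
df = 3

test statistic = 1.831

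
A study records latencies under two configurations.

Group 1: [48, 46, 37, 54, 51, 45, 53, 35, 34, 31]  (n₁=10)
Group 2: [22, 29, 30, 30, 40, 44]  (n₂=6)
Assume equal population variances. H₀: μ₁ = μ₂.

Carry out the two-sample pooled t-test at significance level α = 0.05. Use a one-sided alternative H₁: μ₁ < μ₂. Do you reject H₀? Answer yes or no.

reject H₀: no

x̄₁=43.400, s₁=8.475, n₁=10
x̄₂=32.500, s₂=8.044, n₂=6
s_p² = [9·8.475² + 5·8.044²]/14 = 69.2786
SE = √(s_p²·(1/10+1/6)) = 4.2982
t = (43.400−32.500)/4.2982 = 2.5360
df = 14
p-value (one-sided, H₁ less) = 0.98812
At α=0.05: p ≥ α → fail to reject H₀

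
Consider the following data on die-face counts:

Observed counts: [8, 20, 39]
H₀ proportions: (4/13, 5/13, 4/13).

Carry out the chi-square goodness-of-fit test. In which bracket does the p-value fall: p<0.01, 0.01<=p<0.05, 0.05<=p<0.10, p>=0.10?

n = 67; E_i = n·p_i = [20.62, 25.77, 20.62]
χ² = (8−20.62)²/20.62 + (20−25.77)²/25.77 + (39−20.62)²/20.62 = 25.4067
df = 2
p-value (upper-tail) = 0.00000
→ bracket: p<0.01

p-value bracket: p<0.01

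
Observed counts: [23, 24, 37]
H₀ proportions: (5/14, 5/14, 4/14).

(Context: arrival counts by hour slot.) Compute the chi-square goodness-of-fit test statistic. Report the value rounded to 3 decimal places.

test statistic = 9.875

n = 84; E_i = n·p_i = [30.00, 30.00, 24.00]
χ² = (23−30.00)²/30.00 + (24−30.00)²/30.00 + (37−24.00)²/24.00 = 9.8750
df = 2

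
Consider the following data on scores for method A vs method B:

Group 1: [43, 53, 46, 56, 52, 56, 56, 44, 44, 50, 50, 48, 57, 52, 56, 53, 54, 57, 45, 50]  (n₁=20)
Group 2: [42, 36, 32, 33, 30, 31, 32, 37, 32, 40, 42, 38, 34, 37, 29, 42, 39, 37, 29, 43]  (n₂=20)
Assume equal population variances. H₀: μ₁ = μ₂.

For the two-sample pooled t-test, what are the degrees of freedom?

df = n₁ + n₂ − 2 = 20 + 20 − 2 = 38

degrees of freedom = 38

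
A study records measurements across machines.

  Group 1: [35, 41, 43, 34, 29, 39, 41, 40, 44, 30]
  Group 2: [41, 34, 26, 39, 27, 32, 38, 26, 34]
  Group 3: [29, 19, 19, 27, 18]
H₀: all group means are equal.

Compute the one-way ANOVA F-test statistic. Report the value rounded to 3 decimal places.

test statistic = 13.030

Group means [37.60, 33.00, 22.40], grand mean 32.708
SSB = Σnᵢ(x̄ᵢ−x̄)² = 771.358; SSW = ΣΣ(x−x̄ᵢ)² = 621.600
MSB = 771.358/2 = 385.6792; MSW = 621.600/21 = 29.6000
F = MSB/MSW = 13.0297
df = (2, 21)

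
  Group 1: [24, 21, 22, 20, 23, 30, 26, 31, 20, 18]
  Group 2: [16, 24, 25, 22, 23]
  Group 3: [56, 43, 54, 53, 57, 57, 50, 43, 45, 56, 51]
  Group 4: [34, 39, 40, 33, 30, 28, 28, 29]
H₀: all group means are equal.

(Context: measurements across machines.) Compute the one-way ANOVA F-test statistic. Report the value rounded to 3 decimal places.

test statistic = 76.042

Group means [23.50, 22.00, 51.36, 32.62], grand mean 34.441
SSB = Σnᵢ(x̄ᵢ−x̄)² = 5147.462; SSW = ΣΣ(x−x̄ᵢ)² = 676.920
MSB = 5147.462/3 = 1715.8206; MSW = 676.920/30 = 22.5640
F = MSB/MSW = 76.0423
df = (3, 30)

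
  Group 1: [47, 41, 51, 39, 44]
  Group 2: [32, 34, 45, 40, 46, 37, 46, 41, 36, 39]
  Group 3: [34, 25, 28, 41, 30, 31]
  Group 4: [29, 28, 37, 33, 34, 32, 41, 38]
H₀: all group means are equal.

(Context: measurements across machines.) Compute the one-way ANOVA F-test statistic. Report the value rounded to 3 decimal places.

Group means [44.40, 39.60, 31.50, 34.00], grand mean 37.207
SSB = Σnᵢ(x̄ᵢ−x̄)² = 593.659; SSW = ΣΣ(x−x̄ᵢ)² = 607.100
MSB = 593.659/3 = 197.8862; MSW = 607.100/25 = 24.2840
F = MSB/MSW = 8.1488
df = (3, 25)

test statistic = 8.149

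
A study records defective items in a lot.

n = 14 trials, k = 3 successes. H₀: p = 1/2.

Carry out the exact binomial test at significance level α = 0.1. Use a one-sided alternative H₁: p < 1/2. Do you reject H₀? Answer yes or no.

Exact binomial: n=14, k=3, p₀=1/2=0.5000
P(X≤3) from Σ C(n,i)·p₀^i·(1−p₀)^(n−i)
p-value (one-sided, H₁ less) = 0.02869
At α=0.1: p < α → reject H₀

reject H₀: yes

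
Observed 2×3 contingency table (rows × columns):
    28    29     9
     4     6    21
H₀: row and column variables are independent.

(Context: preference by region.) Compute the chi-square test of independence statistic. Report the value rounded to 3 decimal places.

test statistic = 29.070

Row totals [66, 31], col totals [32, 35, 30], n=97
χ² = (28−21.77)²/21.77 + (29−23.81)²/23.81 + (9−20.41)²/20.41 + (4−10.23)²/10.23 + (6−11.19)²/11.19 + (21−9.59)²/9.59 = 29.0702
df = 2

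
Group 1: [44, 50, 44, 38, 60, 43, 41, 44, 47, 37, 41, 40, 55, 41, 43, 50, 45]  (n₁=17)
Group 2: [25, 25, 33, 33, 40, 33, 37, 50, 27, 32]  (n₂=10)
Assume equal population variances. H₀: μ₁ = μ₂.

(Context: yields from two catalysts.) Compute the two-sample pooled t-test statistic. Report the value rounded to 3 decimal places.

x̄₁=44.882, s₁=5.999, n₁=17
x̄₂=33.500, s₂=7.576, n₂=10
s_p² = [16·5.999² + 9·7.576²]/25 = 43.6906
SE = √(s_p²·(1/17+1/10)) = 2.6342
t = (44.882−33.500)/2.6342 = 4.3210
df = 25

test statistic = 4.321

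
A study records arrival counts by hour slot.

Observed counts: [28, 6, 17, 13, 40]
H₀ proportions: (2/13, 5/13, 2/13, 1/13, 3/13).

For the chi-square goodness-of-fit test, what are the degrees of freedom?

df = k − 1 = 5 − 1 = 4

degrees of freedom = 4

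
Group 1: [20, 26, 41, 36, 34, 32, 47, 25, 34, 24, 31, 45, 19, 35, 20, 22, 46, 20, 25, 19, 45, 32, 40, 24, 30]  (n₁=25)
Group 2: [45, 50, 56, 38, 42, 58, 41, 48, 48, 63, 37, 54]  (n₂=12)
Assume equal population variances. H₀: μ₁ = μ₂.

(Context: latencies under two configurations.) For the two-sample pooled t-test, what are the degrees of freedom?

degrees of freedom = 35

df = n₁ + n₂ − 2 = 25 + 12 − 2 = 35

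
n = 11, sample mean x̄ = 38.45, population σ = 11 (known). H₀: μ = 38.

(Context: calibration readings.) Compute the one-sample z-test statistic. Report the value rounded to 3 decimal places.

test statistic = 0.136

SE = σ/√n = 11/√11 = 3.3166
z = (x̄−μ₀)/SE = (38.45−38)/3.3166 = 0.1357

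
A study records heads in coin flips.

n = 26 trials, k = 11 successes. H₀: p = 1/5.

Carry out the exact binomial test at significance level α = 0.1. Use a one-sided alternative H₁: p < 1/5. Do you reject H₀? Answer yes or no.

Exact binomial: n=26, k=11, p₀=1/5=0.2000
P(X≤11) from Σ C(n,i)·p₀^i·(1−p₀)^(n−i)
p-value (one-sided, H₁ less) = 0.99766
At α=0.1: p ≥ α → fail to reject H₀

reject H₀: no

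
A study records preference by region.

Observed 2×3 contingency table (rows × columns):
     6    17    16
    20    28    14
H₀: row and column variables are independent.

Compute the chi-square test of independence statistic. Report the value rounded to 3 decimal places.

Row totals [39, 62], col totals [26, 45, 30], n=101
χ² = (6−10.04)²/10.04 + (17−17.38)²/17.38 + (16−11.58)²/11.58 + (20−15.96)²/15.96 + (28−27.62)²/27.62 + (14−18.42)²/18.42 = 5.4033
df = 2

test statistic = 5.403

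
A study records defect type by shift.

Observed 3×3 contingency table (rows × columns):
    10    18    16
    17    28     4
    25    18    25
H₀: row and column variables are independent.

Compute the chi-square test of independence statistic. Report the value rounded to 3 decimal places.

Row totals [44, 49, 68], col totals [52, 64, 45], n=161
χ² = (10−14.21)²/14.21 + (18−17.49)²/17.49 + (16−12.30)²/12.30 + (17−15.83)²/15.83 + (28−19.48)²/19.48 + (4−13.70)²/13.70 + (25−21.96)²/21.96 + (18−27.03)²/27.03 + (25−19.01)²/19.01 = 18.3838
df = 4

test statistic = 18.384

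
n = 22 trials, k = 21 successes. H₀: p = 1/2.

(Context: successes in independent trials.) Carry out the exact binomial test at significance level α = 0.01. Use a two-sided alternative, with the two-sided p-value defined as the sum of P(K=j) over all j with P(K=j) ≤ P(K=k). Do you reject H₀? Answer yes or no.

Exact binomial: n=22, k=21, p₀=1/2=0.5000
P(X=j) = C(n,j)·p₀^j·(1−p₀)^(n−j); p = Σ P(X=j) over j with P(X=j) ≤ P(X=21)
p-value (two-sided) = 0.00001
At α=0.01: p < α → reject H₀

reject H₀: yes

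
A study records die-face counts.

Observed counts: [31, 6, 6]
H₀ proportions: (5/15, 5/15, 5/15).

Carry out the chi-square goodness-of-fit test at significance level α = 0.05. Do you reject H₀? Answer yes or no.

reject H₀: yes

n = 43; E_i = n·p_i = [14.33, 14.33, 14.33]
χ² = (31−14.33)²/14.33 + (6−14.33)²/14.33 + (6−14.33)²/14.33 = 29.0698
df = 2
p-value (upper-tail) = 0.00000
At α=0.05: p < α → reject H₀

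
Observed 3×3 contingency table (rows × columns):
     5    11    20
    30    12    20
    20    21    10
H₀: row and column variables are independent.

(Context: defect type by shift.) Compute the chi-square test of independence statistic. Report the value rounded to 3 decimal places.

test statistic = 20.164

Row totals [36, 62, 51], col totals [55, 44, 50], n=149
χ² = (5−13.29)²/13.29 + (11−10.63)²/10.63 + (20−12.08)²/12.08 + (30−22.89)²/22.89 + (12−18.31)²/18.31 + (20−20.81)²/20.81 + (20−18.83)²/18.83 + (21−15.06)²/15.06 + (10−17.11)²/17.11 = 20.1638
df = 4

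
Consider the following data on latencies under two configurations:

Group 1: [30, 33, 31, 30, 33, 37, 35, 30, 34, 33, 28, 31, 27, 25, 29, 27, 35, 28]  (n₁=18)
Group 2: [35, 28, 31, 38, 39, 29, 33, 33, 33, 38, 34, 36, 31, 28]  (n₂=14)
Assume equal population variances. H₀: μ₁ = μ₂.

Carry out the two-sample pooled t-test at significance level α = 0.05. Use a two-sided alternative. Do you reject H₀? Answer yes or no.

x̄₁=30.889, s₁=3.270, n₁=18
x̄₂=33.286, s₂=3.646, n₂=14
s_p² = [17·3.270² + 13·3.646²]/30 = 11.8212
SE = √(s_p²·(1/18+1/14)) = 1.2252
t = (30.889−33.286)/1.2252 = -1.9563
df = 30
p-value (two-sided) = 0.05980
At α=0.05: p ≥ α → fail to reject H₀

reject H₀: no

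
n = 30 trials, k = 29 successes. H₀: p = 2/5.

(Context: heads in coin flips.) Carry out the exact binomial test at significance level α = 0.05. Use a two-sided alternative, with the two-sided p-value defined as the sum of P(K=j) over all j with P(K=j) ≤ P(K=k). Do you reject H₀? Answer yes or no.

reject H₀: yes

Exact binomial: n=30, k=29, p₀=2/5=0.4000
P(X=j) = C(n,j)·p₀^j·(1−p₀)^(n−j); p = Σ P(X=j) over j with P(X=j) ≤ P(X=29)
p-value (two-sided) = 0.00000
At α=0.05: p < α → reject H₀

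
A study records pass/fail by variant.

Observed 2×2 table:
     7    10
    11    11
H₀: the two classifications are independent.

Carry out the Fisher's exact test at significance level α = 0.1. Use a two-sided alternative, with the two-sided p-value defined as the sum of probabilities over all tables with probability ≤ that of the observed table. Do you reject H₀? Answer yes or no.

reject H₀: no

Margins: r₁=17, r₂=22, c₁=18, c₂=21, n=39
p_obs = C(17,7)·C(22,11)/C(39,18); sum pmf over tables with pmf ≤ p_obs
p-value (two-sided) = 0.74791
At α=0.1: p ≥ α → fail to reject H₀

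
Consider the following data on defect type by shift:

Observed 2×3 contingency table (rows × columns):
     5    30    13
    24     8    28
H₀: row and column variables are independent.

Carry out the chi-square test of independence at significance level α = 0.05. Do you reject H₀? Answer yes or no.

Row totals [48, 60], col totals [29, 38, 41], n=108
χ² = (5−12.89)²/12.89 + (30−16.89)²/16.89 + (13−18.22)²/18.22 + (24−16.11)²/16.11 + (8−21.11)²/21.11 + (28−22.78)²/22.78 = 29.7063
df = 2
p-value (upper-tail) = 0.00000
At α=0.05: p < α → reject H₀

reject H₀: yes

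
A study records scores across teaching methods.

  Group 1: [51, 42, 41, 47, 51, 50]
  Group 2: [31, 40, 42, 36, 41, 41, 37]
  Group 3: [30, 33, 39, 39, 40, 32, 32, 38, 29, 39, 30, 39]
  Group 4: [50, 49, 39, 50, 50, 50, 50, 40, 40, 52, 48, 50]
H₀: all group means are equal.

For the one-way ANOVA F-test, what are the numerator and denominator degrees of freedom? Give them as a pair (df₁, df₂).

k = 4 groups, N = 37 total
df = (k−1, N−k) = (4−1, 37−4) = (3, 33)

degrees of freedom = [3, 33]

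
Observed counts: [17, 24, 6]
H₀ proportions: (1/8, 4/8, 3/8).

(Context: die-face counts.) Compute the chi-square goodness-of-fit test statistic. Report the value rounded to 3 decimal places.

test statistic = 28.745

n = 47; E_i = n·p_i = [5.88, 23.50, 17.62]
χ² = (17−5.88)²/5.88 + (24−23.50)²/23.50 + (6−17.62)²/17.62 = 28.7447
df = 2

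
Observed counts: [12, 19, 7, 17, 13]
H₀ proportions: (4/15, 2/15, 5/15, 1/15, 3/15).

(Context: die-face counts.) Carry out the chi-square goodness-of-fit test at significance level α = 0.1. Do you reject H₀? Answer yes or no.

reject H₀: yes

n = 68; E_i = n·p_i = [18.13, 9.07, 22.67, 4.53, 13.60]
χ² = (12−18.13)²/18.13 + (19−9.07)²/9.07 + (7−22.67)²/22.67 + (17−4.53)²/4.53 + (13−13.60)²/13.60 = 58.0956
df = 4
p-value (upper-tail) = 0.00000
At α=0.1: p < α → reject H₀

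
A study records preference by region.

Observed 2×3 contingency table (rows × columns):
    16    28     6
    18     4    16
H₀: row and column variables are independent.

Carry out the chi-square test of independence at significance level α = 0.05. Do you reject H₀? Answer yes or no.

reject H₀: yes

Row totals [50, 38], col totals [34, 32, 22], n=88
χ² = (16−19.32)²/19.32 + (28−18.18)²/18.18 + (6−12.50)²/12.50 + (18−14.68)²/14.68 + (4−13.82)²/13.82 + (16−9.50)²/9.50 = 21.4251
df = 2
p-value (upper-tail) = 0.00002
At α=0.05: p < α → reject H₀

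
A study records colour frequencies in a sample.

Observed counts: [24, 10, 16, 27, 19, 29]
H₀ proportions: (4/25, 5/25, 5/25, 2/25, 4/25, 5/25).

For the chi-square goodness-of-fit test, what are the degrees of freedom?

degrees of freedom = 5

df = k − 1 = 6 − 1 = 5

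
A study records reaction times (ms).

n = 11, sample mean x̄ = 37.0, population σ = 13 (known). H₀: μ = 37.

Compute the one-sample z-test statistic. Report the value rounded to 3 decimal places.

SE = σ/√n = 13/√11 = 3.9196
z = (x̄−μ₀)/SE = (37.0−37)/3.9196 = 0.0000

test statistic = 0.000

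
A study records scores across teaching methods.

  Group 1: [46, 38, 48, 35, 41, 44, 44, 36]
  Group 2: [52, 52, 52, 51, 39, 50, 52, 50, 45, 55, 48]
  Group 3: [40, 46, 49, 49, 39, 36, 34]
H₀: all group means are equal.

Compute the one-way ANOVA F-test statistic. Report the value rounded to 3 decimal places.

test statistic = 8.038

Group means [41.50, 49.64, 41.86], grand mean 45.038
SSB = Σnᵢ(x̄ᵢ−x̄)² = 403.559; SSW = ΣΣ(x−x̄ᵢ)² = 577.403
MSB = 403.559/2 = 201.7795; MSW = 577.403/23 = 25.1045
F = MSB/MSW = 8.0376
df = (2, 23)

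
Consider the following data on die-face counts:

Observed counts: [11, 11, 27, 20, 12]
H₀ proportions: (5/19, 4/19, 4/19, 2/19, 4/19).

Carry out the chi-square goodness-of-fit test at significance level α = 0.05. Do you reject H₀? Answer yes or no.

reject H₀: yes

n = 81; E_i = n·p_i = [21.32, 17.05, 17.05, 8.53, 17.05]
χ² = (11−21.32)²/21.32 + (11−17.05)²/17.05 + (27−17.05)²/17.05 + (20−8.53)²/8.53 + (12−17.05)²/17.05 = 29.8802
df = 4
p-value (upper-tail) = 0.00001
At α=0.05: p < α → reject H₀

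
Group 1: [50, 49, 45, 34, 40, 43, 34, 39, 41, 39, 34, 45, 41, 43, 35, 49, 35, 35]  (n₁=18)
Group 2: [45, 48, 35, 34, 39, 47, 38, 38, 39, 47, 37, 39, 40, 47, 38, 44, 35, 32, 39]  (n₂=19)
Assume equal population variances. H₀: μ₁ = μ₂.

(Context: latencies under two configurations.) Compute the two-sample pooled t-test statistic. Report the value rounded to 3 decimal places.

x̄₁=40.611, s₁=5.479, n₁=18
x̄₂=40.053, s₂=4.870, n₂=19
s_p² = [17·5.479² + 18·4.870²]/35 = 26.7779
SE = √(s_p²·(1/18+1/19)) = 1.7021
t = (40.611−40.053)/1.7021 = 0.3281
df = 35

test statistic = 0.328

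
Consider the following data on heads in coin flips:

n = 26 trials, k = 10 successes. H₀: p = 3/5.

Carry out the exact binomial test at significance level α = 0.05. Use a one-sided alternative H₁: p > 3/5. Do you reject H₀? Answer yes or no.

Exact binomial: n=26, k=10, p₀=3/5=0.6000
P(X≥10) from Σ C(n,i)·p₀^i·(1−p₀)^(n−i)
p-value (one-sided, H₁ greater) = 0.99214
At α=0.05: p ≥ α → fail to reject H₀

reject H₀: no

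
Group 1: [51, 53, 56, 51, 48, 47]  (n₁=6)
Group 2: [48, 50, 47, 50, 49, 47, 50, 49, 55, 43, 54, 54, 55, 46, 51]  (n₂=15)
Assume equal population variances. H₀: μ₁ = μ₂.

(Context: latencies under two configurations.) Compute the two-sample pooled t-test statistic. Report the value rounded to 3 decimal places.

test statistic = 0.681

x̄₁=51.000, s₁=3.286, n₁=6
x̄₂=49.867, s₂=3.502, n₂=15
s_p² = [5·3.286² + 14·3.502²]/19 = 11.8807
SE = √(s_p²·(1/6+1/15)) = 1.6650
t = (51.000−49.867)/1.6650 = 0.6807
df = 19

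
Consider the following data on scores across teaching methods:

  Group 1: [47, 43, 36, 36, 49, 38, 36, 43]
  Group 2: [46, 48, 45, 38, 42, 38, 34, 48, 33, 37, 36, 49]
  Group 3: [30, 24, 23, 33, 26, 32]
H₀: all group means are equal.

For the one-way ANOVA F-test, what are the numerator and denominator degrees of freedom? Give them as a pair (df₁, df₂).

k = 3 groups, N = 26 total
df = (k−1, N−k) = (3−1, 26−3) = (2, 23)

degrees of freedom = [2, 23]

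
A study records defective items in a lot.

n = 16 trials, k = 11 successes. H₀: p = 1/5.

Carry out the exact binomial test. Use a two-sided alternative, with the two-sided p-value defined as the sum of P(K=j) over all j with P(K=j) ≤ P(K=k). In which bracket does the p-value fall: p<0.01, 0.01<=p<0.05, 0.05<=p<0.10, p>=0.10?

p-value bracket: p<0.01

Exact binomial: n=16, k=11, p₀=1/5=0.2000
P(X=j) = C(n,j)·p₀^j·(1−p₀)^(n−j); p = Σ P(X=j) over j with P(X=j) ≤ P(X=11)
p-value (two-sided) = 0.00003
→ bracket: p<0.01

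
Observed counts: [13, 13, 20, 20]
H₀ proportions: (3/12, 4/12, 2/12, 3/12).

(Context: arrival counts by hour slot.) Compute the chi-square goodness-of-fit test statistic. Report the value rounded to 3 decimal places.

test statistic = 12.530

n = 66; E_i = n·p_i = [16.50, 22.00, 11.00, 16.50]
χ² = (13−16.50)²/16.50 + (13−22.00)²/22.00 + (20−11.00)²/11.00 + (20−16.50)²/16.50 = 12.5303
df = 3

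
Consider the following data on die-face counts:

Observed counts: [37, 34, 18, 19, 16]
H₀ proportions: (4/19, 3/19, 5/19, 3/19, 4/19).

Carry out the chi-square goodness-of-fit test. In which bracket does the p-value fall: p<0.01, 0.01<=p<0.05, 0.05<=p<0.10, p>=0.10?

n = 124; E_i = n·p_i = [26.11, 19.58, 32.63, 19.58, 26.11]
χ² = (37−26.11)²/26.11 + (34−19.58)²/19.58 + (18−32.63)²/32.63 + (19−19.58)²/19.58 + (16−26.11)²/26.11 = 25.6582
df = 4
p-value (upper-tail) = 0.00004
→ bracket: p<0.01

p-value bracket: p<0.01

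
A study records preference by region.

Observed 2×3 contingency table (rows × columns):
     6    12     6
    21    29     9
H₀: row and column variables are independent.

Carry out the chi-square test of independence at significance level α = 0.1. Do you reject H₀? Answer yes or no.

reject H₀: no

Row totals [24, 59], col totals [27, 41, 15], n=83
χ² = (6−7.81)²/7.81 + (12−11.86)²/11.86 + (6−4.34)²/4.34 + (21−19.19)²/19.19 + (29−29.14)²/29.14 + (9−10.66)²/10.66 = 1.4876
df = 2
p-value (upper-tail) = 0.47530
At α=0.1: p ≥ α → fail to reject H₀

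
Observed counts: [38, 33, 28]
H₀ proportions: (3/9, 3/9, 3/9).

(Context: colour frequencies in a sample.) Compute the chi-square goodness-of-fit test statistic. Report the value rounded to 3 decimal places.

test statistic = 1.515

n = 99; E_i = n·p_i = [33.00, 33.00, 33.00]
χ² = (38−33.00)²/33.00 + (33−33.00)²/33.00 + (28−33.00)²/33.00 = 1.5152
df = 2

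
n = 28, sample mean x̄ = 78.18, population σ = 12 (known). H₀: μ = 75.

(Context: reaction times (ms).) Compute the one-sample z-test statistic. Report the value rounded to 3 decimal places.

test statistic = 1.402

SE = σ/√n = 12/√28 = 2.2678
z = (x̄−μ₀)/SE = (78.18−75)/2.2678 = 1.4022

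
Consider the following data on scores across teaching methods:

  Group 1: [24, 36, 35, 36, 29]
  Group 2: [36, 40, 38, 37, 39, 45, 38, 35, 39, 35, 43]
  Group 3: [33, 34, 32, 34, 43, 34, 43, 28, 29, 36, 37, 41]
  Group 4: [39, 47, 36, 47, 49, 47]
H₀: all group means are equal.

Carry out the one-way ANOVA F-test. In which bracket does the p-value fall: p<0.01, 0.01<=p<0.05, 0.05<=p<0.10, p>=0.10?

p-value bracket: p<0.01

Group means [32.00, 38.64, 35.33, 44.17], grand mean 37.471
SSB = Σnᵢ(x̄ᵢ−x̄)² = 488.425; SSW = ΣΣ(x−x̄ᵢ)² = 622.045
MSB = 488.425/3 = 162.8084; MSW = 622.045/30 = 20.7348
F = MSB/MSW = 7.8519
df = (3, 30)
p-value (upper-tail) = 0.00052
→ bracket: p<0.01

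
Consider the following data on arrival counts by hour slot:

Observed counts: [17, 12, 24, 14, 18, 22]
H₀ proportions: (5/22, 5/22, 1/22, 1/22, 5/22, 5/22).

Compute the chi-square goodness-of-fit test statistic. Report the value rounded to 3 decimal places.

test statistic = 102.761

n = 107; E_i = n·p_i = [24.32, 24.32, 4.86, 4.86, 24.32, 24.32]
χ² = (17−24.32)²/24.32 + (12−24.32)²/24.32 + (24−4.86)²/4.86 + (14−4.86)²/4.86 + (18−24.32)²/24.32 + (22−24.32)²/24.32 = 102.7607
df = 5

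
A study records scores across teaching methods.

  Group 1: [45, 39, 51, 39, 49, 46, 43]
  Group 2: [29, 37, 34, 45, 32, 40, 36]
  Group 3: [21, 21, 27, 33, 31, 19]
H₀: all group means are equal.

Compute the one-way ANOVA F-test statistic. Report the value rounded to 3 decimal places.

Group means [44.57, 36.14, 25.33], grand mean 35.850
SSB = Σnᵢ(x̄ᵢ−x̄)² = 1196.645; SSW = ΣΣ(x−x̄ᵢ)² = 465.905
MSB = 1196.645/2 = 598.3226; MSW = 465.905/17 = 27.4062
F = MSB/MSW = 21.8317
df = (2, 17)

test statistic = 21.832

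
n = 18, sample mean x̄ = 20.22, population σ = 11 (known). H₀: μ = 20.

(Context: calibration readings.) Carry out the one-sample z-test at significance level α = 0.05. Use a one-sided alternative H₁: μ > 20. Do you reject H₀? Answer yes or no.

reject H₀: no

SE = σ/√n = 11/√18 = 2.5927
z = (x̄−μ₀)/SE = (20.22−20)/2.5927 = 0.0849
p-value (one-sided, H₁ greater) = 0.46619
At α=0.05: p ≥ α → fail to reject H₀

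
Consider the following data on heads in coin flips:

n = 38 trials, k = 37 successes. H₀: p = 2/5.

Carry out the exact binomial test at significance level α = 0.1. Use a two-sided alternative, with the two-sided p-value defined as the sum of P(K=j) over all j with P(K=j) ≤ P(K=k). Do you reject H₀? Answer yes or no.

Exact binomial: n=38, k=37, p₀=2/5=0.4000
P(X=j) = C(n,j)·p₀^j·(1−p₀)^(n−j); p = Σ P(X=j) over j with P(X=j) ≤ P(X=37)
p-value (two-sided) = 0.00000
At α=0.1: p < α → reject H₀

reject H₀: yes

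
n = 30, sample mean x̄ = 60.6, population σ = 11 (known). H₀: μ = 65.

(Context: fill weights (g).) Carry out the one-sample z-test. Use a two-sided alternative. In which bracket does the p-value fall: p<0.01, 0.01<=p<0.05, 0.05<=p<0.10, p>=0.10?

SE = σ/√n = 11/√30 = 2.0083
z = (x̄−μ₀)/SE = (60.6−65)/2.0083 = -2.1909
p-value (two-sided) = 0.02846
→ bracket: 0.01<=p<0.05

p-value bracket: 0.01<=p<0.05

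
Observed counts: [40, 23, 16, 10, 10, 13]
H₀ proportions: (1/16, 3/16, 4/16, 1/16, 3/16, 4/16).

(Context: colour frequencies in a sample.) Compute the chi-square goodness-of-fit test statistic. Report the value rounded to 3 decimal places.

test statistic = 175.988

n = 112; E_i = n·p_i = [7.00, 21.00, 28.00, 7.00, 21.00, 28.00]
χ² = (40−7.00)²/7.00 + (23−21.00)²/21.00 + (16−28.00)²/28.00 + (10−7.00)²/7.00 + (10−21.00)²/21.00 + (13−28.00)²/28.00 = 175.9881
df = 5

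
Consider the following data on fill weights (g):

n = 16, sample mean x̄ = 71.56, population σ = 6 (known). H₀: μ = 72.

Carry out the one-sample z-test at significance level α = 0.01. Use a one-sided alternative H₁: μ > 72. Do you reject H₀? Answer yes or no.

reject H₀: no

SE = σ/√n = 6/√16 = 1.5000
z = (x̄−μ₀)/SE = (71.56−72)/1.5000 = -0.2933
p-value (one-sided, H₁ greater) = 0.61537
At α=0.01: p ≥ α → fail to reject H₀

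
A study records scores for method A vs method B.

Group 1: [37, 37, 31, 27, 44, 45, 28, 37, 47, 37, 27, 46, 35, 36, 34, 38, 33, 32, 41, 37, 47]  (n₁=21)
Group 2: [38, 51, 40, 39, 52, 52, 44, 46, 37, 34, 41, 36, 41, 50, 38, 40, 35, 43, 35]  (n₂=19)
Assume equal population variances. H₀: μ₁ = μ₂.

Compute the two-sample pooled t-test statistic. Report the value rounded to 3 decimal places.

test statistic = -2.444

x̄₁=36.952, s₁=6.257, n₁=21
x̄₂=41.684, s₂=5.954, n₂=19
s_p² = [20·6.257² + 18·5.954²]/38 = 37.3963
SE = √(s_p²·(1/21+1/19)) = 1.9362
t = (36.952−41.684)/1.9362 = -2.4438
df = 38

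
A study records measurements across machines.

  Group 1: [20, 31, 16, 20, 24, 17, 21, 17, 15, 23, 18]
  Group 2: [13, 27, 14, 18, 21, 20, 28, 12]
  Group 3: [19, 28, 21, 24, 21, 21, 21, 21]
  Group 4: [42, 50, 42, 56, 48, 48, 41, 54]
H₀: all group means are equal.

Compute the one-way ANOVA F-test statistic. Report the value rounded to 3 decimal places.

Group means [20.18, 19.12, 22.00, 47.62], grand mean 26.629
SSB = Σnᵢ(x̄ᵢ−x̄)² = 4605.785; SSW = ΣΣ(x−x̄ᵢ)² = 748.386
MSB = 4605.785/3 = 1535.2617; MSW = 748.386/31 = 24.1415
F = MSB/MSW = 63.5943
df = (3, 31)

test statistic = 63.594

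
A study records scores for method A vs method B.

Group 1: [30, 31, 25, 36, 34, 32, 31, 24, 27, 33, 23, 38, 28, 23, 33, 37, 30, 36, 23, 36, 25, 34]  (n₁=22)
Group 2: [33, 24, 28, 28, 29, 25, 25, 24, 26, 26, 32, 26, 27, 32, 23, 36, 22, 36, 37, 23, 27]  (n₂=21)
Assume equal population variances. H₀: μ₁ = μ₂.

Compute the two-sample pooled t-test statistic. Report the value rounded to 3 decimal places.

x̄₁=30.409, s₁=4.973, n₁=22
x̄₂=28.048, s₂=4.566, n₂=21
s_p² = [21·4.973² + 20·4.566²]/41 = 22.8359
SE = √(s_p²·(1/22+1/21)) = 1.4579
t = (30.409−28.048)/1.4579 = 1.6198
df = 41

test statistic = 1.620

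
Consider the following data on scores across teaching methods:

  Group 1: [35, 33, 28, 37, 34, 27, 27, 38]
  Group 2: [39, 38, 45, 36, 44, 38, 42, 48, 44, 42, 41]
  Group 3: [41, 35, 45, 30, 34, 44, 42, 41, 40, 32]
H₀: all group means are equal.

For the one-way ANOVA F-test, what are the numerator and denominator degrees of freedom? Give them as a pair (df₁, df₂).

k = 3 groups, N = 29 total
df = (k−1, N−k) = (3−1, 29−3) = (2, 26)

degrees of freedom = [2, 26]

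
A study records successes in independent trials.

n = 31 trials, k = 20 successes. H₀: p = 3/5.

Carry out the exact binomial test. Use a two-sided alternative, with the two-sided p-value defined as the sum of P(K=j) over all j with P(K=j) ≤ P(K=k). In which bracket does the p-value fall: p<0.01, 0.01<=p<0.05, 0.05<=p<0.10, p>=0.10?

p-value bracket: p>=0.10

Exact binomial: n=31, k=20, p₀=3/5=0.6000
P(X=j) = C(n,j)·p₀^j·(1−p₀)^(n−j); p = Σ P(X=j) over j with P(X=j) ≤ P(X=20)
p-value (two-sided) = 0.71515
→ bracket: p>=0.10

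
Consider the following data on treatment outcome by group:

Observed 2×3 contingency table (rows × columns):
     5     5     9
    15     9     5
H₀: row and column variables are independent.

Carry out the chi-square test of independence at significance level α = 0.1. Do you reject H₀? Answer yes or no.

reject H₀: yes

Row totals [19, 29], col totals [20, 14, 14], n=48
χ² = (5−7.92)²/7.92 + (5−5.54)²/5.54 + (9−5.54)²/5.54 + (15−12.08)²/12.08 + (9−8.46)²/8.46 + (5−8.46)²/8.46 = 5.4384
df = 2
p-value (upper-tail) = 0.06593
At α=0.1: p < α → reject H₀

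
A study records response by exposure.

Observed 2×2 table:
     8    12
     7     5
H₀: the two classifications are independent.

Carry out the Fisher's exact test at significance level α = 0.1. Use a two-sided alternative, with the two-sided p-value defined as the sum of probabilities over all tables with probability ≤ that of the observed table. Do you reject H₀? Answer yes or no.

Margins: r₁=20, r₂=12, c₁=15, c₂=17, n=32
p_obs = C(20,8)·C(12,7)/C(32,15); sum pmf over tables with pmf ≤ p_obs
p-value (two-sided) = 0.46701
At α=0.1: p ≥ α → fail to reject H₀

reject H₀: no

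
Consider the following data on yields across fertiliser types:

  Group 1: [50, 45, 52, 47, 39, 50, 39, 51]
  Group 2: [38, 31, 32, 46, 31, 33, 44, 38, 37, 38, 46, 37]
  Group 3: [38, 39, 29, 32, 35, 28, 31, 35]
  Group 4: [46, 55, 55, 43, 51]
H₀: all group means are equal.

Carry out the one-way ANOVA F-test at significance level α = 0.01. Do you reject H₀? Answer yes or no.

reject H₀: yes

Group means [46.62, 37.58, 33.38, 50.00], grand mean 40.636
SSB = Σnᵢ(x̄ᵢ−x̄)² = 1258.970; SSW = ΣΣ(x−x̄ᵢ)² = 742.667
MSB = 1258.970/3 = 419.6566; MSW = 742.667/29 = 25.6092
F = MSB/MSW = 16.3869
df = (3, 29)
p-value (upper-tail) = 0.00000
At α=0.01: p < α → reject H₀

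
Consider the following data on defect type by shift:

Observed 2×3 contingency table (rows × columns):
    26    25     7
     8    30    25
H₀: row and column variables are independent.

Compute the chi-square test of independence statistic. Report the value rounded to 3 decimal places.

Row totals [58, 63], col totals [34, 55, 32], n=121
χ² = (26−16.30)²/16.30 + (25−26.36)²/26.36 + (7−15.34)²/15.34 + (8−17.70)²/17.70 + (30−28.64)²/28.64 + (25−16.66)²/16.66 = 19.9364
df = 2

test statistic = 19.936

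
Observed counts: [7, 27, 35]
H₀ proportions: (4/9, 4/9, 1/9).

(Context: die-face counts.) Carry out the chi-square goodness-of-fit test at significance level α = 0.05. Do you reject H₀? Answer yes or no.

reject H₀: yes

n = 69; E_i = n·p_i = [30.67, 30.67, 7.67]
χ² = (7−30.67)²/30.67 + (27−30.67)²/30.67 + (35−7.67)²/7.67 = 116.1522
df = 2
p-value (upper-tail) = 0.00000
At α=0.05: p < α → reject H₀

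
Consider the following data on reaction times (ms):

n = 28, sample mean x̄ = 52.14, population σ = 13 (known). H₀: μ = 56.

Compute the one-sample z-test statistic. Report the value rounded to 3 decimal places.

SE = σ/√n = 13/√28 = 2.4568
z = (x̄−μ₀)/SE = (52.14−56)/2.4568 = -1.5712

test statistic = -1.571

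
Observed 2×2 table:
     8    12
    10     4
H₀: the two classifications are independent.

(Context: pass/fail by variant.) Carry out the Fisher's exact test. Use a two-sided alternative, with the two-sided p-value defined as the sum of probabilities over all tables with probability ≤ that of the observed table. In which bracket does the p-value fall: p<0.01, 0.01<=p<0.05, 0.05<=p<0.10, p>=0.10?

Margins: r₁=20, r₂=14, c₁=18, c₂=16, n=34
p_obs = C(20,8)·C(14,10)/C(34,18); sum pmf over tables with pmf ≤ p_obs
p-value (two-sided) = 0.09209
→ bracket: 0.05<=p<0.10

p-value bracket: 0.05<=p<0.10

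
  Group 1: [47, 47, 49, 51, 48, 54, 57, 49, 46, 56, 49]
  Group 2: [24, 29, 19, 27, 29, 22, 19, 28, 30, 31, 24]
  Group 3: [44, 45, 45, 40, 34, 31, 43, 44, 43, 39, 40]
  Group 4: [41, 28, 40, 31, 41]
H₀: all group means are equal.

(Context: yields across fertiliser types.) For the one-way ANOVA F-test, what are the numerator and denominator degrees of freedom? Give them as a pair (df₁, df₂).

k = 4 groups, N = 38 total
df = (k−1, N−k) = (4−1, 38−4) = (3, 34)

degrees of freedom = [3, 34]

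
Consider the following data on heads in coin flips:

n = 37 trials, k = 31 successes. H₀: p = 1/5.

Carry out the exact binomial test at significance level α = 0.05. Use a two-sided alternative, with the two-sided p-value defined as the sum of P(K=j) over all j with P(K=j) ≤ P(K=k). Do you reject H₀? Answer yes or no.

reject H₀: yes

Exact binomial: n=37, k=31, p₀=1/5=0.2000
P(X=j) = C(n,j)·p₀^j·(1−p₀)^(n−j); p = Σ P(X=j) over j with P(X=j) ≤ P(X=31)
p-value (two-sided) = 0.00000
At α=0.05: p < α → reject H₀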